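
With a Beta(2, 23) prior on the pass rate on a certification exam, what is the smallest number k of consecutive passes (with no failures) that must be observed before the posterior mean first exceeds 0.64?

After k passes and 0 failures the posterior is Beta(2+k, 23), with mean (2+k)/(2+23+k).
Set (2+k)/(25+k) > 0.64 and solve: k > (0.64·25 − 2)/(1 − 0.64) = 38.889.
The smallest integer exceeding 38.889 is 39, and checking k=39: (41)/(64) = 0.6406 > 0.64.

k = 39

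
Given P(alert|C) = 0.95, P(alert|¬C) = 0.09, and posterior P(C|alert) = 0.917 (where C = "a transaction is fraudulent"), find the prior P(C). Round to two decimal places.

In odds form, posterior odds = prior odds × likelihood ratio, so prior odds = posterior odds ÷ LR.
Posterior odds = 0.917/(1−0.917) = 11.0482. LR = 0.95/0.09 = 10.5556.
Prior odds = 11.0482/10.5556 = 1.0467, so P(C) = 1.0467/(1+1.0467) ≈ 0.51.

P(C) = 0.51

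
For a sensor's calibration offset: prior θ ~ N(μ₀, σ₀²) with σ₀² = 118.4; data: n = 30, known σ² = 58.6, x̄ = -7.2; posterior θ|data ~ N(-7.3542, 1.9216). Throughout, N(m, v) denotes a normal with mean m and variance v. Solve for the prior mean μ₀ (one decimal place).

With known observation variance, the Normal–Normal posterior has precision τ_n = τ₀ + n/σ² and mean μ_n = (τ₀μ₀ + (n/σ²)x̄)/τ_n.
Here τ₀ = 1/118.4 = 0.008446 and τ_data = 30/58.6 = 0.511945, so τ_n = 0.520391.
Rearranging for μ₀: μ₀ = (μ_n·τ_n − τ_data·x̄)/τ₀ = (-7.3542·0.520391 − 0.511945·-7.2) / 0.008446 = -0.141055/0.008446 ≈ -16.7.

μ₀ = -16.7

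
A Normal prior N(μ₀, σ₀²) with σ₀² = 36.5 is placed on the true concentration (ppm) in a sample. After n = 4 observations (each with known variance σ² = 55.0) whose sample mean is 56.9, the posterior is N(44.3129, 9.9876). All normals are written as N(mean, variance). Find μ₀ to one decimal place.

The posterior mean is a precision-weighted average: μ_n = (τ₀μ₀ + τ_data·x̄)/(τ₀+τ_data), with τ₀=1/σ₀² and τ_data=n/σ².
Here τ₀ = 1/36.5 = 0.027397 and τ_data = 4/55.0 = 0.072727, so τ_n = 0.100124.
Rearranging for μ₀: μ₀ = (μ_n·τ_n − τ_data·x̄)/τ₀ = (44.3129·0.100124 − 0.072727·56.9) / 0.027397 = 0.298618/0.027397 ≈ 10.9.

μ₀ = 10.9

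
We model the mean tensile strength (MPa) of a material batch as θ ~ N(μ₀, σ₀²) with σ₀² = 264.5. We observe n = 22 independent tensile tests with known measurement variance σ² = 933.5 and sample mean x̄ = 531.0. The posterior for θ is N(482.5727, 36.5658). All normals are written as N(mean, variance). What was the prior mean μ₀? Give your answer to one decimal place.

μ₀ = 180.7

With known observation variance, the Normal–Normal posterior has precision τ_n = τ₀ + n/σ² and mean μ_n = (τ₀μ₀ + (n/σ²)x̄)/τ_n.
Here τ₀ = 1/264.5 = 0.003781 and τ_data = 22/933.5 = 0.023567, so τ_n = 0.027348.
Rearranging for μ₀: μ₀ = (μ_n·τ_n − τ_data·x̄)/τ₀ = (482.5727·0.027348 − 0.023567·531.0) / 0.003781 = 0.683321/0.003781 ≈ 180.7.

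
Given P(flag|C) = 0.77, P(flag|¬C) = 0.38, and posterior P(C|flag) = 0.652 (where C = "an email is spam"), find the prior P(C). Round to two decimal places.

P(C) = 0.48

In odds form, posterior odds = prior odds × likelihood ratio, so prior odds = posterior odds ÷ LR.
Posterior odds = 0.652/(1−0.652) = 1.8736. LR = 0.77/0.38 = 2.0263.
Prior odds = 1.8736/2.0263 = 0.9246, so P(C) = 0.9246/(1+0.9246) ≈ 0.48.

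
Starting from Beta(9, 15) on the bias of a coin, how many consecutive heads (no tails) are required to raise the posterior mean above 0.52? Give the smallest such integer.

k = 8

After k heads and 0 tails the posterior is Beta(9+k, 15), with mean (9+k)/(9+15+k).
Set (9+k)/(24+k) > 0.52 and solve: k > (0.52·24 − 9)/(1 − 0.52) = 7.250.
The smallest integer exceeding 7.250 is 8.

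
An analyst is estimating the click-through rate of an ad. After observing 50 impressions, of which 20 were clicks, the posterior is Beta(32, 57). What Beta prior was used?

Beta(12, 27)

Beta is conjugate to the binomial likelihood: posterior = Beta(a+s, b+f).
So a = 32 − 20 = 12 and b = 57 − 30 = 27.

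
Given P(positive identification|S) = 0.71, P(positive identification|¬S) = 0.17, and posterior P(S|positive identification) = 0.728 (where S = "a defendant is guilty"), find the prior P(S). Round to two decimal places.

Bayes' rule in odds form gives O(S|E) = O(S)·[P(E|S)/P(E|¬S)], hence O(S) = O(S|E)/LR.
Posterior odds = 0.728/(1−0.728) = 2.6765. LR = 0.71/0.17 = 4.1765.
Prior odds = 2.6765/4.1765 = 0.6408, so P(S) = 0.6408/(1+0.6408) ≈ 0.39.

P(S) = 0.39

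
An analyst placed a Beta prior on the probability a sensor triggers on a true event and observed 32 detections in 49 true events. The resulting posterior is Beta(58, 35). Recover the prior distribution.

Beta(26, 18)

Under Beta–binomial conjugacy the posterior parameters are (a+s, b+f).
So a = 58 − 32 = 26 and b = 35 − 17 = 18.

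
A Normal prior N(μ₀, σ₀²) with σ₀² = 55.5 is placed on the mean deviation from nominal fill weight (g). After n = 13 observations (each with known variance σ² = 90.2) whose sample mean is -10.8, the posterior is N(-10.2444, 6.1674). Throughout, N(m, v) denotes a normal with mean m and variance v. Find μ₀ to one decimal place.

μ₀ = -5.8

The posterior mean is a precision-weighted average: μ_n = (τ₀μ₀ + τ_data·x̄)/(τ₀+τ_data), with τ₀=1/σ₀² and τ_data=n/σ².
Here τ₀ = 1/55.5 = 0.018018 and τ_data = 13/90.2 = 0.144124, so τ_n = 0.162142.
Rearranging for μ₀: μ₀ = (μ_n·τ_n − τ_data·x̄)/τ₀ = (-10.2444·0.162142 − 0.144124·-10.8) / 0.018018 = -0.104508/0.018018 ≈ -5.8.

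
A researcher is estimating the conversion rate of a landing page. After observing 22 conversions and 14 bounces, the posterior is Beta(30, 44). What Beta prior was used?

Under Beta–binomial conjugacy the posterior parameters are (a+s, b+f).
Subtract the data counts: 30−22=8, 44−14=30.

Beta(8, 30)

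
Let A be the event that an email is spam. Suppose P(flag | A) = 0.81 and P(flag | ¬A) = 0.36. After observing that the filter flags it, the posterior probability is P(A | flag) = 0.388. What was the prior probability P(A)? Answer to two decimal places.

In odds form, posterior odds = prior odds × likelihood ratio, so prior odds = posterior odds ÷ LR.
Posterior odds = 0.388/(1−0.388) = 0.6340. LR = 0.81/0.36 = 2.2500.
Prior odds = 0.6340/2.2500 = 0.2818, so P(A) = 0.2818/(1+0.2818) ≈ 0.22.

P(A) = 0.22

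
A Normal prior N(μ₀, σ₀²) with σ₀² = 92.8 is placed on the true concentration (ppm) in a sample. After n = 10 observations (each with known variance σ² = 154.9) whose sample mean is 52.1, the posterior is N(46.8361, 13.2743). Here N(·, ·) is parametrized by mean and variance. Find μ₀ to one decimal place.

μ₀ = 15.3

With known observation variance, the Normal–Normal posterior has precision τ_n = τ₀ + n/σ² and mean μ_n = (τ₀μ₀ + (n/σ²)x̄)/τ_n.
Here τ₀ = 1/92.8 = 0.010776 and τ_data = 10/154.9 = 0.064558, so τ_n = 0.075334.
Rearranging for μ₀: μ₀ = (μ_n·τ_n − τ_data·x̄)/τ₀ = (46.8361·0.075334 − 0.064558·52.1) / 0.010776 = 0.164879/0.010776 ≈ 15.3.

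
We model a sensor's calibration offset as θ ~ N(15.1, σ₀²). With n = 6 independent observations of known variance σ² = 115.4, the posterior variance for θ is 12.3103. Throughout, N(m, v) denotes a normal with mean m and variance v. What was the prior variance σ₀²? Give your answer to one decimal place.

Posterior precision equals prior precision plus data precision: 1/σ_n² = 1/σ₀² + n/σ².
So 1/σ₀² = 1/12.3103 − 6/115.4 = 0.081233 − 0.051993 = 0.029240.
Hence σ₀² = 1/0.029240 ≈ 34.2.

σ₀² = 34.2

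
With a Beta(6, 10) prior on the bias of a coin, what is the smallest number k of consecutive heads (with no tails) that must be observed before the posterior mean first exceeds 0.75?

k = 25

After k heads and 0 tails the posterior is Beta(6+k, 10), with mean (6+k)/(6+10+k).
Set (6+k)/(16+k) > 0.75 and solve: k > (0.75·16 − 6)/(1 − 0.75) = 24.000.
The smallest integer exceeding 24.000 is 25, and checking k=25: (31)/(41) = 0.7561 > 0.75.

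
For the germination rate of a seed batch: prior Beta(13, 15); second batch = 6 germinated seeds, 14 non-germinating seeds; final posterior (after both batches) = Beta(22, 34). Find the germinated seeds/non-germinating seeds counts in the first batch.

3 germinated seeds and 5 non-germinating seeds

Sequential conjugate updates are equivalent to a single update on the pooled data, so total successes = posterior α − prior α and total failures = posterior β − prior β.
Total across both batches: 22−13=9 germinated seeds, 34−15=19 non-germinating seeds.
Subtract the second batch: 9−6=3 germinated seeds and 19−14=5 non-germinating seeds.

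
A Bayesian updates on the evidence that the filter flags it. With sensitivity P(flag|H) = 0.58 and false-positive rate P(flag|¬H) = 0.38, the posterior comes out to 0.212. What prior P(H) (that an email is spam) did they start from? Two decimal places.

P(H) = 0.15

Bayes' rule in odds form gives O(H|E) = O(H)·[P(E|H)/P(E|¬H)], hence O(H) = O(H|E)/LR.
Posterior odds = 0.212/(1−0.212) = 0.2690. LR = 0.58/0.38 = 1.5263.
Prior odds = 0.2690/1.5263 = 0.1762, so P(H) = 0.1762/(1+0.1762) ≈ 0.15.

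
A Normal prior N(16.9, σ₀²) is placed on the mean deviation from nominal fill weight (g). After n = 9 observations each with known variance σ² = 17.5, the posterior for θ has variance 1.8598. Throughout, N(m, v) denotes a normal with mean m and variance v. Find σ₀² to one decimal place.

Posterior precision equals prior precision plus data precision: 1/σ_n² = 1/σ₀² + n/σ².
So 1/σ₀² = 1/1.8598 − 9/17.5 = 0.537692 − 0.514286 = 0.023406.
Hence σ₀² = 1/0.023406 ≈ 42.7.

σ₀² = 42.7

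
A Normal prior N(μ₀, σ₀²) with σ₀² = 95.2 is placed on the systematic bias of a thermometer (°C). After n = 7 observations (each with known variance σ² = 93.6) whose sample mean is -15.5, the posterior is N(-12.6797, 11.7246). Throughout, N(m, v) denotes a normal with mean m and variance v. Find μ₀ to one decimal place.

μ₀ = 7.4

With known observation variance, the Normal–Normal posterior has precision τ_n = τ₀ + n/σ² and mean μ_n = (τ₀μ₀ + (n/σ²)x̄)/τ_n.
Here τ₀ = 1/95.2 = 0.010504 and τ_data = 7/93.6 = 0.074786, so τ_n = 0.085290.
Rearranging for μ₀: μ₀ = (μ_n·τ_n − τ_data·x̄)/τ₀ = (-12.6797·0.085290 − 0.074786·-15.5) / 0.010504 = 0.077731/0.010504 ≈ 7.4.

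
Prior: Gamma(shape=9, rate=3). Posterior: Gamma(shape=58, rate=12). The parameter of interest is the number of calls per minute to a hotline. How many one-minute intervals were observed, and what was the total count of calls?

Gamma–Poisson conjugacy: posterior shape = α + Σxᵢ, posterior rate = β + n.
Matching: Σxᵢ = 58 − 9 = 49 and n = 12 − 3 = 9.

n = 9 one-minute intervals with total 49 calls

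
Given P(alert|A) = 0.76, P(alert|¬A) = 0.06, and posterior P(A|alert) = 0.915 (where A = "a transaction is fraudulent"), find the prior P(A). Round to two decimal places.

P(A) = 0.46

In odds form, posterior odds = prior odds × likelihood ratio, so prior odds = posterior odds ÷ LR.
Posterior odds = 0.915/(1−0.915) = 10.7647. LR = 0.76/0.06 = 12.6667.
Prior odds = 10.7647/12.6667 = 0.8498, so P(A) = 0.8498/(1+0.8498) ≈ 0.46.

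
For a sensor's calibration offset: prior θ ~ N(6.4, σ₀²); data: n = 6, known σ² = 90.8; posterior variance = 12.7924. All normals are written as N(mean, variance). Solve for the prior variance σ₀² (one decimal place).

σ₀² = 82.7

For the Normal–Normal model with known σ², precisions add: τ_n = τ₀ + n/σ².
So 1/σ₀² = 1/12.7924 − 6/90.8 = 0.078171 − 0.066079 = 0.012092.
Hence σ₀² = 1/0.012092 ≈ 82.7.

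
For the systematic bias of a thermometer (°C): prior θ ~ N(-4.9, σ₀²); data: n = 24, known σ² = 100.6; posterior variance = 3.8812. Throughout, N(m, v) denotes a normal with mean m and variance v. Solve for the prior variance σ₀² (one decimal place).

For the Normal–Normal model with known σ², precisions add: τ_n = τ₀ + n/σ².
So 1/σ₀² = 1/3.8812 − 24/100.6 = 0.257652 − 0.238569 = 0.019083.
Hence σ₀² = 1/0.019083 ≈ 52.4.

σ₀² = 52.4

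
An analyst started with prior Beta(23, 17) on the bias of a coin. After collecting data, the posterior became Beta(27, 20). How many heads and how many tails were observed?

Under Beta–binomial conjugacy the posterior parameters are (α+s, β+f).
So s = 27 − 23 = 4 and f = 20 − 17 = 3.

4 heads and 3 tails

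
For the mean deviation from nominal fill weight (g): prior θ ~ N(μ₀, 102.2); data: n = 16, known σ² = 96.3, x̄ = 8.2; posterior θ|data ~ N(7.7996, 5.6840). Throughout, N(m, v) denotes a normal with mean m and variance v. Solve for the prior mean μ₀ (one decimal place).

With known observation variance, the Normal–Normal posterior has precision τ_n = τ₀ + n/σ² and mean μ_n = (τ₀μ₀ + (n/σ²)x̄)/τ_n.
Here τ₀ = 1/102.2 = 0.009785 and τ_data = 16/96.3 = 0.166147, so τ_n = 0.175932.
Rearranging for μ₀: μ₀ = (μ_n·τ_n − τ_data·x̄)/τ₀ = (7.7996·0.175932 − 0.166147·8.2) / 0.009785 = 0.009794/0.009785 ≈ 1.0.

μ₀ = 1.0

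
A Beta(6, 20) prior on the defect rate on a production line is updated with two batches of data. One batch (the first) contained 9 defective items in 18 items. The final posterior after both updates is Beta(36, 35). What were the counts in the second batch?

21 defective items and 6 good items

Because Beta–binomial updating is additive in the counts, the combined data contributed (α_post−α_prior, β_post−β_prior) successes and failures.
Total across both batches: 36−6=30 defective items, 35−20=15 good items.
Subtract the first batch: 30−9=21 defective items and 15−9=6 good items.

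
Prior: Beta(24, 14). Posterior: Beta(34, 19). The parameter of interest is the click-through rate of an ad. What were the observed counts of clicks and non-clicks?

Under Beta–binomial conjugacy the posterior parameters are (α+s, β+f).
So s = 34 − 24 = 10 and f = 19 − 14 = 5.

10 clicks and 5 non-clicks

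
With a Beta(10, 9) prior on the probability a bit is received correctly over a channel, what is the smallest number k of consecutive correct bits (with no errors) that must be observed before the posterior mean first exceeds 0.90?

After k correct bits and 0 errors the posterior is Beta(10+k, 9), with mean (10+k)/(10+9+k).
Set (10+k)/(19+k) > 0.90 and solve: k > (0.90·19 − 10)/(1 − 0.90) = 71.000.
The smallest integer exceeding 71.000 is 72.

k = 72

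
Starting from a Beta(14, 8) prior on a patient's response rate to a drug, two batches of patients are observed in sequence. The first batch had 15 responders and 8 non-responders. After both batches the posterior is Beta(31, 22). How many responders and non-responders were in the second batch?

2 responders and 6 non-responders

Because Beta–binomial updating is additive in the counts, the combined data contributed (α_post−α_prior, β_post−β_prior) successes and failures.
Total across both batches: 31−14=17 responders, 22−8=14 non-responders.
Subtract the first batch: 17−15=2 responders and 14−8=6 non-responders.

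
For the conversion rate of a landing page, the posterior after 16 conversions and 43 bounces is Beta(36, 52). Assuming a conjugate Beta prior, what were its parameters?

Beta(20, 9)

Beta is conjugate to the binomial likelihood: posterior = Beta(α+s, β+f).
So α = 36 − 16 = 20 and β = 52 − 43 = 9.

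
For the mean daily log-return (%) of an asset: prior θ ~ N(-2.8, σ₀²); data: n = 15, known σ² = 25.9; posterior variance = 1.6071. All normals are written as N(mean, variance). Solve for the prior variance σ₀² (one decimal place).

σ₀² = 23.2

Posterior precision equals prior precision plus data precision: 1/σ_n² = 1/σ₀² + n/σ².
So 1/σ₀² = 1/1.6071 − 15/25.9 = 0.622239 − 0.579151 = 0.043088.
Hence σ₀² = 1/0.043088 ≈ 23.2.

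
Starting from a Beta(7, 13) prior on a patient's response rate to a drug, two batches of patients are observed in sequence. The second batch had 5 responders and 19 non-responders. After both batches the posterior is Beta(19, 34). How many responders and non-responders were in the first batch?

Sequential conjugate updates are equivalent to a single update on the pooled data, so total successes = posterior α − prior α and total failures = posterior β − prior β.
Total across both batches: 19−7=12 responders, 34−13=21 non-responders.
Subtract the second batch: 12−5=7 responders and 21−19=2 non-responders.

7 responders and 2 non-responders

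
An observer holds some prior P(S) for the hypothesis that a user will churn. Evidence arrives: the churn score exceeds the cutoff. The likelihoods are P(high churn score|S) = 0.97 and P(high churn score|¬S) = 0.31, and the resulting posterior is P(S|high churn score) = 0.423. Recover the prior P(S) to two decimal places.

Bayes' rule in odds form gives O(S|E) = O(S)·[P(E|S)/P(E|¬S)], hence O(S) = O(S|E)/LR.
Posterior odds = 0.423/(1−0.423) = 0.7331. LR = 0.97/0.31 = 3.1290.
Prior odds = 0.7331/3.1290 = 0.2343, so P(S) = 0.2343/(1+0.2343) ≈ 0.19.

P(S) = 0.19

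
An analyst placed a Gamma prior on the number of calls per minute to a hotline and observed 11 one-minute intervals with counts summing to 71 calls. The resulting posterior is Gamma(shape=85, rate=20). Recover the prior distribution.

A Gamma(α, β) prior (rate parametrization) on a Poisson rate with n observations summing to S gives posterior Gamma(α+S, β+n).
So α = 85 − 71 = 14 and β = 20 − 11 = 9.

Gamma(shape=14, rate=9)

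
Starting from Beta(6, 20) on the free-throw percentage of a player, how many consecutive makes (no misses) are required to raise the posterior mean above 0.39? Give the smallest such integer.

After k makes and 0 misses the posterior is Beta(6+k, 20), with mean (6+k)/(6+20+k).
Set (6+k)/(26+k) > 0.39 and solve: k > (0.39·26 − 6)/(1 − 0.39) = 6.787.
The smallest integer exceeding 6.787 is 7, and checking k=7: (13)/(33) = 0.3939 > 0.39.

k = 7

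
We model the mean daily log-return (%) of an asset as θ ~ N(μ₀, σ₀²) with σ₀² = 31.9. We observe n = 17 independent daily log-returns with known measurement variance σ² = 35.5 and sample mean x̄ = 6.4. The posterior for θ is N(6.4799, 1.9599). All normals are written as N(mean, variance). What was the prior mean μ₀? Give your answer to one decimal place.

The posterior mean is a precision-weighted average: μ_n = (τ₀μ₀ + τ_data·x̄)/(τ₀+τ_data), with τ₀=1/σ₀² and τ_data=n/σ².
Here τ₀ = 1/31.9 = 0.031348 and τ_data = 17/35.5 = 0.478873, so τ_n = 0.510221.
Rearranging for μ₀: μ₀ = (μ_n·τ_n − τ_data·x̄)/τ₀ = (6.4799·0.510221 − 0.478873·6.4) / 0.031348 = 0.241394/0.031348 ≈ 7.7.

μ₀ = 7.7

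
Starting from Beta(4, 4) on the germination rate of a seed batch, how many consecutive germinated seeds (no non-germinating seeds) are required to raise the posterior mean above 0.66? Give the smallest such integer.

After k germinated seeds and 0 non-germinating seeds the posterior is Beta(4+k, 4), with mean (4+k)/(4+4+k).
Set (4+k)/(8+k) > 0.66 and solve: k > (0.66·8 − 4)/(1 − 0.66) = 3.765.
The smallest integer exceeding 3.765 is 4, and checking k=4: (8)/(12) = 0.6667 > 0.66.

k = 4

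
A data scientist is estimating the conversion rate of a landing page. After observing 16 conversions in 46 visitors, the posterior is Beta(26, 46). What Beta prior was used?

Beta(10, 16)

Under Beta–binomial conjugacy the posterior parameters are (a+s, b+f).
Subtract the data counts: 26−16=10, 46−30=16.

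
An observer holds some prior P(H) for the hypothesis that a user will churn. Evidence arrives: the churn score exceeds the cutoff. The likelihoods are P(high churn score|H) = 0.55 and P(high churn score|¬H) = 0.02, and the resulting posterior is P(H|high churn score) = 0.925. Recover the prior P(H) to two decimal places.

Bayes' rule in odds form gives O(H|E) = O(H)·[P(E|H)/P(E|¬H)], hence O(H) = O(H|E)/LR.
Posterior odds = 0.925/(1−0.925) = 12.3333. LR = 0.55/0.02 = 27.5000.
Prior odds = 12.3333/27.5000 = 0.4485, so P(H) = 0.4485/(1+0.4485) ≈ 0.31.

P(H) = 0.31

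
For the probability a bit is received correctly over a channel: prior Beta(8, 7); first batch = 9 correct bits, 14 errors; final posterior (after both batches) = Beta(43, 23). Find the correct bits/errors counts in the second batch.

Because Beta–binomial updating is additive in the counts, the combined data contributed (α_post−α_prior, β_post−β_prior) successes and failures.
Total across both batches: 43−8=35 correct bits, 23−7=16 errors.
Subtract the first batch: 35−9=26 correct bits and 16−14=2 errors.

26 correct bits and 2 errors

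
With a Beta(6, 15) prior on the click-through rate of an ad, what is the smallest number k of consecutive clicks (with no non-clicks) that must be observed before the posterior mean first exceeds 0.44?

k = 6

After k clicks and 0 non-clicks the posterior is Beta(6+k, 15), with mean (6+k)/(6+15+k).
Set (6+k)/(21+k) > 0.44 and solve: k > (0.44·21 − 6)/(1 − 0.44) = 5.786.
The smallest integer exceeding 5.786 is 6, and checking k=6: (12)/(27) = 0.4444 > 0.44.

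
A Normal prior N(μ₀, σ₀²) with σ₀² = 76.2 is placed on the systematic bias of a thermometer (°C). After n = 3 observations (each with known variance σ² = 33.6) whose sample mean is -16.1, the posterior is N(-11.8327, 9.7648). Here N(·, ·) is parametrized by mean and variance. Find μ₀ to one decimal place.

The posterior mean is a precision-weighted average: μ_n = (τ₀μ₀ + τ_data·x̄)/(τ₀+τ_data), with τ₀=1/σ₀² and τ_data=n/σ².
Here τ₀ = 1/76.2 = 0.013123 and τ_data = 3/33.6 = 0.089286, so τ_n = 0.102409.
Rearranging for μ₀: μ₀ = (μ_n·τ_n − τ_data·x̄)/τ₀ = (-11.8327·0.102409 − 0.089286·-16.1) / 0.013123 = 0.225730/0.013123 ≈ 17.2.

μ₀ = 17.2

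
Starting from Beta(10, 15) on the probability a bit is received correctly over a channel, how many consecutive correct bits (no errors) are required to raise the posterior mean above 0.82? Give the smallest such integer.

k = 59

After k correct bits and 0 errors the posterior is Beta(10+k, 15), with mean (10+k)/(10+15+k).
Set (10+k)/(25+k) > 0.82 and solve: k > (0.82·25 − 10)/(1 − 0.82) = 58.333.
The smallest integer exceeding 58.333 is 59, and checking k=59: (69)/(84) = 0.8214 > 0.82.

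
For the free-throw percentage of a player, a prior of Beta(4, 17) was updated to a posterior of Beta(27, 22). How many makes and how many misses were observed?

A Beta(α, β) prior with s successes and f failures in binomial data gives a Beta(α+s, β+f) posterior.
So s = 27 − 4 = 23 and f = 22 − 17 = 5.

23 makes and 5 misses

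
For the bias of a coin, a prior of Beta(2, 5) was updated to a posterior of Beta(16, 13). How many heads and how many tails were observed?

Under Beta–binomial conjugacy the posterior parameters are (α+s, β+f).
Match parameters: s=16−2=14, f=13−5=8.

14 heads and 8 tails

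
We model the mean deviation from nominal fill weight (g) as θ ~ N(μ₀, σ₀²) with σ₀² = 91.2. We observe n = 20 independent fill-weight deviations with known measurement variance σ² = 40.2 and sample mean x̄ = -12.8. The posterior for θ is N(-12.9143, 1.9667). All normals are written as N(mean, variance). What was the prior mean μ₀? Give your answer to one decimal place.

The posterior mean is a precision-weighted average: μ_n = (τ₀μ₀ + τ_data·x̄)/(τ₀+τ_data), with τ₀=1/σ₀² and τ_data=n/σ².
Here τ₀ = 1/91.2 = 0.010965 and τ_data = 20/40.2 = 0.497512, so τ_n = 0.508477.
Rearranging for μ₀: μ₀ = (μ_n·τ_n − τ_data·x̄)/τ₀ = (-12.9143·0.508477 − 0.497512·-12.8) / 0.010965 = -0.198471/0.010965 ≈ -18.1.

μ₀ = -18.1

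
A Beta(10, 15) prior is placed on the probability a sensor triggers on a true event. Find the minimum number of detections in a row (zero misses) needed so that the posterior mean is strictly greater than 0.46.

After k detections and 0 misses the posterior is Beta(10+k, 15), with mean (10+k)/(10+15+k).
Set (10+k)/(25+k) > 0.46 and solve: k > (0.46·25 − 10)/(1 − 0.46) = 2.778.
The smallest integer exceeding 2.778 is 3.

k = 3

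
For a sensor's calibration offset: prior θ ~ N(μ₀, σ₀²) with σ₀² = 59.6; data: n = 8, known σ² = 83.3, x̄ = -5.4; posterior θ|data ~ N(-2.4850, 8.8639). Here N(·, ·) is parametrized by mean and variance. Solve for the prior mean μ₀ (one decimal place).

μ₀ = 14.2

The posterior mean is a precision-weighted average: μ_n = (τ₀μ₀ + τ_data·x̄)/(τ₀+τ_data), with τ₀=1/σ₀² and τ_data=n/σ².
Here τ₀ = 1/59.6 = 0.016779 and τ_data = 8/83.3 = 0.096038, so τ_n = 0.112817.
Rearranging for μ₀: μ₀ = (μ_n·τ_n − τ_data·x̄)/τ₀ = (-2.4850·0.112817 − 0.096038·-5.4) / 0.016779 = 0.238255/0.016779 ≈ 14.2.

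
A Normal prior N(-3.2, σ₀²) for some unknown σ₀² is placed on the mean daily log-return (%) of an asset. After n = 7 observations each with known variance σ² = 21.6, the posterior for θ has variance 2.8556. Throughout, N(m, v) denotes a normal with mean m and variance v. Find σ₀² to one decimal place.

Posterior precision equals prior precision plus data precision: 1/σ_n² = 1/σ₀² + n/σ².
So 1/σ₀² = 1/2.8556 − 7/21.6 = 0.350189 − 0.324074 = 0.026115.
Hence σ₀² = 1/0.026115 ≈ 38.3.

σ₀² = 38.3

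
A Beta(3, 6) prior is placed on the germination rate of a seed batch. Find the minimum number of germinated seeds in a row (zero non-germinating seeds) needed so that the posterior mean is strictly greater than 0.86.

k = 34

After k germinated seeds and 0 non-germinating seeds the posterior is Beta(3+k, 6), with mean (3+k)/(3+6+k).
Set (3+k)/(9+k) > 0.86 and solve: k > (0.86·9 − 3)/(1 − 0.86) = 33.857.
The smallest integer exceeding 33.857 is 34, and checking k=34: (37)/(43) = 0.8605 > 0.86.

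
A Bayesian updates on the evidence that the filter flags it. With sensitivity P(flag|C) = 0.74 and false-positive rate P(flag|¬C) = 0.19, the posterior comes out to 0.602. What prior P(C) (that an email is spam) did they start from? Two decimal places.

P(C) = 0.28

In odds form, posterior odds = prior odds × likelihood ratio, so prior odds = posterior odds ÷ LR.
Posterior odds = 0.602/(1−0.602) = 1.5126. LR = 0.74/0.19 = 3.8947.
Prior odds = 1.5126/3.8947 = 0.3884, so P(C) = 0.3884/(1+0.3884) ≈ 0.28.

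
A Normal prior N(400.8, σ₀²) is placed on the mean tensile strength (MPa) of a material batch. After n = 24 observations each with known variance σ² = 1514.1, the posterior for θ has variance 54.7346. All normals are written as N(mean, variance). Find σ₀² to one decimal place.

σ₀² = 413.4

For the Normal–Normal model with known σ², precisions add: τ_n = τ₀ + n/σ².
So 1/σ₀² = 1/54.7346 − 24/1514.1 = 0.018270 − 0.015851 = 0.002419.
Hence σ₀² = 1/0.002419 ≈ 413.4.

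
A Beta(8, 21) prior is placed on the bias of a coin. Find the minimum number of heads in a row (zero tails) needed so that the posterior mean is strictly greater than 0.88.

k = 147

After k heads and 0 tails the posterior is Beta(8+k, 21), with mean (8+k)/(8+21+k).
Set (8+k)/(29+k) > 0.88 and solve: k > (0.88·29 − 8)/(1 − 0.88) = 146.000.
The smallest integer exceeding 146.000 is 147.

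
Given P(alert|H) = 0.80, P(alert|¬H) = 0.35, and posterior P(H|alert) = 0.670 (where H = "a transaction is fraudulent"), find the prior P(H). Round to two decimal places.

P(H) = 0.47

In odds form, posterior odds = prior odds × likelihood ratio, so prior odds = posterior odds ÷ LR.
Posterior odds = 0.670/(1−0.670) = 2.0303. LR = 0.80/0.35 = 2.2857.
Prior odds = 2.0303/2.2857 = 0.8883, so P(H) = 0.8883/(1+0.8883) ≈ 0.47.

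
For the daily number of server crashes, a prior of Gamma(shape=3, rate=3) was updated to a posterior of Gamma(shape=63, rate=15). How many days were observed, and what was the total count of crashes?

n = 12 days with total 60 crashes

A Gamma(α, β) prior (rate parametrization) on a Poisson rate with n observations summing to S gives posterior Gamma(α+S, β+n).
Matching: Σxᵢ = 63 − 3 = 60 and n = 15 − 3 = 12.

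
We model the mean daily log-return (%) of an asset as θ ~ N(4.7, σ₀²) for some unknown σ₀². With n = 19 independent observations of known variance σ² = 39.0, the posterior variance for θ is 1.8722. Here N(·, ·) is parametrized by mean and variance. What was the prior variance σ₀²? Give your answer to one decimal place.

For the Normal–Normal model with known σ², precisions add: τ_n = τ₀ + n/σ².
So 1/σ₀² = 1/1.8722 − 19/39.0 = 0.534131 − 0.487179 = 0.046952.
Hence σ₀² = 1/0.046952 ≈ 21.3.

σ₀² = 21.3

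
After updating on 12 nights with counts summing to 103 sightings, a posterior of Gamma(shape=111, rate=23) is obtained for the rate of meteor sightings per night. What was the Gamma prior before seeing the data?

A Gamma(α, β) prior (rate parametrization) on a Poisson rate with n observations summing to S gives posterior Gamma(α+S, β+n).
So α = 111 − 103 = 8 and β = 23 − 12 = 11.

Gamma(shape=8, rate=11)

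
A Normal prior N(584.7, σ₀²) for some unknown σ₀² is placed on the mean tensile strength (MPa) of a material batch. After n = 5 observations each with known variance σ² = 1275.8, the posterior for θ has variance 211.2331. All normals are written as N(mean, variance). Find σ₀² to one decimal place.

σ₀² = 1227.0

For the Normal–Normal model with known σ², precisions add: τ_n = τ₀ + n/σ².
So 1/σ₀² = 1/211.2331 − 5/1275.8 = 0.004734 − 0.003919 = 0.000815.
Hence σ₀² = 1/0.000815 ≈ 1227.0.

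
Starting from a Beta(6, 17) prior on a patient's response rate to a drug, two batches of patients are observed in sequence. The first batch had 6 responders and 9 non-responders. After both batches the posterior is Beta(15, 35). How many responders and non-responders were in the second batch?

Sequential conjugate updates are equivalent to a single update on the pooled data, so total successes = posterior α − prior α and total failures = posterior β − prior β.
Total across both batches: 15−6=9 responders, 35−17=18 non-responders.
Subtract the first batch: 9−6=3 responders and 18−9=9 non-responders.

3 responders and 9 non-responders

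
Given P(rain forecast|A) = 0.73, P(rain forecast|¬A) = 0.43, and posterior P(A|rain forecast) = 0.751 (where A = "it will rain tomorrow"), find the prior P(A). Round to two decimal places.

Bayes' rule in odds form gives O(A|E) = O(A)·[P(E|A)/P(E|¬A)], hence O(A) = O(A|E)/LR.
Posterior odds = 0.751/(1−0.751) = 3.0161. LR = 0.73/0.43 = 1.6977.
Prior odds = 3.0161/1.6977 = 1.7766, so P(A) = 1.7766/(1+1.7766) ≈ 0.64.

P(A) = 0.64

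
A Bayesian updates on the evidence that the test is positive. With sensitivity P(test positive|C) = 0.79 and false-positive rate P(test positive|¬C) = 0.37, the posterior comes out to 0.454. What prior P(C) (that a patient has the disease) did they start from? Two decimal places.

P(C) = 0.28

In odds form, posterior odds = prior odds × likelihood ratio, so prior odds = posterior odds ÷ LR.
Posterior odds = 0.454/(1−0.454) = 0.8315. LR = 0.79/0.37 = 2.1351.
Prior odds = 0.8315/2.1351 = 0.3894, so P(C) = 0.3894/(1+0.3894) ≈ 0.28.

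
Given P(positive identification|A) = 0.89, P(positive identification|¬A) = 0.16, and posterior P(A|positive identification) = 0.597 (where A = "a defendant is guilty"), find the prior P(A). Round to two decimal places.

P(A) = 0.21

In odds form, posterior odds = prior odds × likelihood ratio, so prior odds = posterior odds ÷ LR.
Posterior odds = 0.597/(1−0.597) = 1.4814. LR = 0.89/0.16 = 5.5625.
Prior odds = 1.4814/5.5625 = 0.2663, so P(A) = 0.2663/(1+0.2663) ≈ 0.21.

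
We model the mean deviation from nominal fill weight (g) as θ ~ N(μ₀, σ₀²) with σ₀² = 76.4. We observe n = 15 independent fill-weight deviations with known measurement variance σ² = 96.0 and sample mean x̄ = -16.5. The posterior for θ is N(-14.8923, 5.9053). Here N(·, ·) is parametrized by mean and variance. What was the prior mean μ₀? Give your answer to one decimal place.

With known observation variance, the Normal–Normal posterior has precision τ_n = τ₀ + n/σ² and mean μ_n = (τ₀μ₀ + (n/σ²)x̄)/τ_n.
Here τ₀ = 1/76.4 = 0.013089 and τ_data = 15/96.0 = 0.156250, so τ_n = 0.169339.
Rearranging for μ₀: μ₀ = (μ_n·τ_n − τ_data·x̄)/τ₀ = (-14.8923·0.169339 − 0.156250·-16.5) / 0.013089 = 0.056278/0.013089 ≈ 4.3.

μ₀ = 4.3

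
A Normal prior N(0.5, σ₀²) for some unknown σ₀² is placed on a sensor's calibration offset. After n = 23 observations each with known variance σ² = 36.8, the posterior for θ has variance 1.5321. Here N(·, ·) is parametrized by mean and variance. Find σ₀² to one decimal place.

σ₀² = 36.1

Posterior precision equals prior precision plus data precision: 1/σ_n² = 1/σ₀² + n/σ².
So 1/σ₀² = 1/1.5321 − 23/36.8 = 0.652699 − 0.625000 = 0.027699.
Hence σ₀² = 1/0.027699 ≈ 36.1.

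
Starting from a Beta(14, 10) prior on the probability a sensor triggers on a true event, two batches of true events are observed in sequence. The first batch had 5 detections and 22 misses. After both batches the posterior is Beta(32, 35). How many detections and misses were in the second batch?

Sequential conjugate updates are equivalent to a single update on the pooled data, so total successes = posterior α − prior α and total failures = posterior β − prior β.
Total across both batches: 32−14=18 detections, 35−10=25 misses.
Subtract the first batch: 18−5=13 detections and 25−22=3 misses.

13 detections and 3 misses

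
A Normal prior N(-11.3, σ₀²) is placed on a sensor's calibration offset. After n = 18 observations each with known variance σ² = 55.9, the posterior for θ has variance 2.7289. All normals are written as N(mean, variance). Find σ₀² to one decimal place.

Posterior precision equals prior precision plus data precision: 1/σ_n² = 1/σ₀² + n/σ².
So 1/σ₀² = 1/2.7289 − 18/55.9 = 0.366448 − 0.322004 = 0.044444.
Hence σ₀² = 1/0.044444 ≈ 22.5.

σ₀² = 22.5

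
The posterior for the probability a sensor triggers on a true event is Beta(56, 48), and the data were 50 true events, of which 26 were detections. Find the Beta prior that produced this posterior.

Beta(30, 24)

Beta is conjugate to the binomial likelihood: posterior = Beta(a+s, b+f).
Subtract the data counts: 56−26=30, 48−24=24.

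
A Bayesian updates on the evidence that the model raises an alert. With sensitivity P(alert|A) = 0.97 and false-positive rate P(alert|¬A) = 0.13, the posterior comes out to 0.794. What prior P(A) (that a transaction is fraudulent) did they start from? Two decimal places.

Bayes' rule in odds form gives O(A|E) = O(A)·[P(E|A)/P(E|¬A)], hence O(A) = O(A|E)/LR.
Posterior odds = 0.794/(1−0.794) = 3.8544. LR = 0.97/0.13 = 7.4615.
Prior odds = 3.8544/7.4615 = 0.5166, so P(A) = 0.5166/(1+0.5166) ≈ 0.34.

P(A) = 0.34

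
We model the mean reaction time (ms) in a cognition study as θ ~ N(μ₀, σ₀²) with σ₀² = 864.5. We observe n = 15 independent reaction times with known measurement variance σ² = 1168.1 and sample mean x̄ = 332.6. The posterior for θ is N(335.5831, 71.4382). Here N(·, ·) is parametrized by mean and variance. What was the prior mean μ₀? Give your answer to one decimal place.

The posterior mean is a precision-weighted average: μ_n = (τ₀μ₀ + τ_data·x̄)/(τ₀+τ_data), with τ₀=1/σ₀² and τ_data=n/σ².
Here τ₀ = 1/864.5 = 0.001157 and τ_data = 15/1168.1 = 0.012841, so τ_n = 0.013998.
Rearranging for μ₀: μ₀ = (μ_n·τ_n − τ_data·x̄)/τ₀ = (335.5831·0.013998 − 0.012841·332.6) / 0.001157 = 0.426576/0.001157 ≈ 368.7.

μ₀ = 368.7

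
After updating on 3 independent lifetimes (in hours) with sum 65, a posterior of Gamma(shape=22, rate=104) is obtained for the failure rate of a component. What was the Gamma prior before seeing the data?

Gamma–exponential conjugacy: posterior shape = α + n, posterior rate = β + Σtᵢ.
So α = 22 − 3 = 19 and β = 104 − 65 = 39.

Gamma(shape=19, rate=39)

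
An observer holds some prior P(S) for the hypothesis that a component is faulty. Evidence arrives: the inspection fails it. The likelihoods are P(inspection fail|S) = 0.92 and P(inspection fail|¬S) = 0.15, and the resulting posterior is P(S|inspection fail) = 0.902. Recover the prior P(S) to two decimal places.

Bayes' rule in odds form gives O(S|E) = O(S)·[P(E|S)/P(E|¬S)], hence O(S) = O(S|E)/LR.
Posterior odds = 0.902/(1−0.902) = 9.2041. LR = 0.92/0.15 = 6.1333.
Prior odds = 9.2041/6.1333 = 1.5007, so P(S) = 1.5007/(1+1.5007) ≈ 0.60.

P(S) = 0.60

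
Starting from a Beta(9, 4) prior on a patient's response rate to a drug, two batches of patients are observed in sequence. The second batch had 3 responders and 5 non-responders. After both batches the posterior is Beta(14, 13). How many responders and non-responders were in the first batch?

2 responders and 4 non-responders

Sequential conjugate updates are equivalent to a single update on the pooled data, so total successes = posterior α − prior α and total failures = posterior β − prior β.
Total across both batches: 14−9=5 responders, 13−4=9 non-responders.
Subtract the second batch: 5−3=2 responders and 9−5=4 non-responders.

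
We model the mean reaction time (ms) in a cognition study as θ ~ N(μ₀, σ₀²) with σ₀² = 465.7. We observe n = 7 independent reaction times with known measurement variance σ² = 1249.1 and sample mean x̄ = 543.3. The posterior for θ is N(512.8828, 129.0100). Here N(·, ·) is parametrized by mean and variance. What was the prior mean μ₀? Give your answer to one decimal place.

The posterior mean is a precision-weighted average: μ_n = (τ₀μ₀ + τ_data·x̄)/(τ₀+τ_data), with τ₀=1/σ₀² and τ_data=n/σ².
Here τ₀ = 1/465.7 = 0.002147 and τ_data = 7/1249.1 = 0.005604, so τ_n = 0.007751.
Rearranging for μ₀: μ₀ = (μ_n·τ_n − τ_data·x̄)/τ₀ = (512.8828·0.007751 − 0.005604·543.3) / 0.002147 = 0.930701/0.002147 ≈ 433.5.

μ₀ = 433.5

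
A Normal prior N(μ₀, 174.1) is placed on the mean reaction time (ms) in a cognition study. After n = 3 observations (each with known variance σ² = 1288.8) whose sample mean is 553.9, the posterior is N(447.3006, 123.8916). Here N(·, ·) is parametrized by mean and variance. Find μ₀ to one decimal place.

With known observation variance, the Normal–Normal posterior has precision τ_n = τ₀ + n/σ² and mean μ_n = (τ₀μ₀ + (n/σ²)x̄)/τ_n.
Here τ₀ = 1/174.1 = 0.005744 and τ_data = 3/1288.8 = 0.002328, so τ_n = 0.008072.
Rearranging for μ₀: μ₀ = (μ_n·τ_n − τ_data·x̄)/τ₀ = (447.3006·0.008072 − 0.002328·553.9) / 0.005744 = 2.321131/0.005744 ≈ 404.1.

μ₀ = 404.1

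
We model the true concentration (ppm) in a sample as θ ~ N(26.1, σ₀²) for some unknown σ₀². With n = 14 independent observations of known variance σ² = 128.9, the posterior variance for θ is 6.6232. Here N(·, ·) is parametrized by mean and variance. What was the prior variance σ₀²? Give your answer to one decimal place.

σ₀² = 23.6

Posterior precision equals prior precision plus data precision: 1/σ_n² = 1/σ₀² + n/σ².
So 1/σ₀² = 1/6.6232 − 14/128.9 = 0.150984 − 0.108611 = 0.042373.
Hence σ₀² = 1/0.042373 ≈ 23.6.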